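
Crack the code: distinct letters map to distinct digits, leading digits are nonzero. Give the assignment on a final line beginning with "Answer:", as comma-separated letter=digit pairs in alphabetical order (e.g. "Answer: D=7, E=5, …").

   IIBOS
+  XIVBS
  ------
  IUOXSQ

Step 1. [I] I is the leading digit of a 6-digit sum of two 5-digit numbers; the final carry is exactly 1, so I=1.
Step 2. [col 1: S + S ≡ Q (mod 10)] Q=6 is one option consistent with column 1 (S + S ≡ Q (mod 10), carry-in 0) — take it, so Q=6.
Step 3. [col 1: S + S ≡ Q (mod 10)] S=8 is one option consistent with column 1 (S + S ≡ Q (mod 10), carry-in 0) — take it, so S=8.
Step 4. [col 2: O + B ≡ S (mod 10)] no forcing yet in column 2 (carry-in 1); B=5 is free and consistent — try it ⇒ B=5.
Step 5. [col 2: O + B ≡ S (mod 10)] in column 2 we have O+B≡S with carry-in 1; given B=5, S=8 and digits 1,5,6,8 already taken and all letters distinct, that pins O to 2, so O=2.
Step 6. [col 3: B + V ≡ X (mod 10)] X=9 is one option consistent with column 3 (B + V ≡ X (mod 10), carry-in 0) — take it ⇒ X=9.
Step 7. [col 3: B + V ≡ X (mod 10)] from column 3 (B=5, X=9, carry-in 0, digits 1,2,5,6,8,9 already taken and all letters distinct): V must equal 4. So V=4.
Step 8. [col 5: I + X ≡ U (mod 10)] column 5: given I=1, X=9, carry-in 0, and digits 1,2,4,5,6,8,9 already taken and all letters distinct, I+X≡U (mod 10) forces U=0, so U=0.

Answer: B=5, I=1, O=2, Q=6, S=8, U=0, V=4, X=9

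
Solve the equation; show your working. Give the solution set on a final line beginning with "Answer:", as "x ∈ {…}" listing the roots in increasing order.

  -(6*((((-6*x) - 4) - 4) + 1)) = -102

Step 1. [-(6*((((-6*x) - 4) - 4) + 1)) = -102] flip signs both sides. So neg: 6*((((-6*x) - 4) - 4) + 1) = 102.
Step 2. [6*((((-6*x) - 4) - 4) + 1) = 102] 6 out front; divide by 6. So div: (((-6*x) - 4) - 4) + 1 = 17.
Step 3. [(((-6*x) - 4) - 4) + 1 = 17] subtract 1: x sits inside (… + 1), so sub: ((-6*x) - 4) - 4 = 16.
Step 4. [((-6*x) - 4) - 4 = 16] add 4: x sits inside (… - 4). So sub: (-6*x) - 4 = 20.
Step 5. [(-6*x) - 4 = 20] -4 is outermost — add 4 both sides, so sub: -6*x = 24.
Step 6. [-6*x = 24] -6 out front; divide by -6. So div: x = -4.

Answer: x ∈ {-4}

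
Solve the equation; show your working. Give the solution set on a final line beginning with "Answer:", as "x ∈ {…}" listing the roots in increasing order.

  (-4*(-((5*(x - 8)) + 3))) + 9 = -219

Step 1. [(-4*(-((5*(x - 8)) + 3))) + 9 = -219] 9 comes off first (subtract 9). So sub: -4*(-((5*(x - 8)) + 3)) = -228.
Step 2. [-4*(-((5*(x - 8)) + 3)) = -228] -4·(inner) — divide through by -4, so div: -((5*(x - 8)) + 3) = 57.
Step 3. [-((5*(x - 8)) + 3) = 57] LHS negated; negate both sides. So neg: (5*(x - 8)) + 3 = -57.
Step 4. [(5*(x - 8)) + 3 = -57] +3 is outermost — subtract 3 both sides. So sub: 5*(x - 8) = -60.
Step 5. [5*(x - 8) = -60] leading coefficient 5: divide by 5, so div: x - 8 = -12.
Step 6. [x - 8 = -12] -8 is outermost — add 8 both sides, so sub: x = -4.

Answer: x ∈ {-4}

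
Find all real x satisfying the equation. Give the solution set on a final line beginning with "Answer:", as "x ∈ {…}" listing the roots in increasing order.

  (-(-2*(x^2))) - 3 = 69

Step 1. [(-(-2*(x^2))) - 3 = 69] 3 comes off first (add 3). So sub: -(-2*(x^2)) = 72.
Step 2. [-(-2*(x^2)) = 72] flip signs both sides ⇒ neg: -2*(x^2) = -72.
Step 3. [-2*(x^2) = -72] divide by the outer -2, so div: x^2 = 36.
Step 4. [x^2 = 36] 36 ≥ 0, LHS is (·)² — take ±√, so sqrt: x = 6 or -6.

Answer: x ∈ {-6, 6}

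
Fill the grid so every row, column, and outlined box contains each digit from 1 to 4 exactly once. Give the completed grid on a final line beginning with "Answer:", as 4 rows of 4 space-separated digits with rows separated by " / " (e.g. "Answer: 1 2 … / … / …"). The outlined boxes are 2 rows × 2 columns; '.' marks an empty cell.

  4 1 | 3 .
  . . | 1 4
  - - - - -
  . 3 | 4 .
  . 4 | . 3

Step 1. [r4c1∈{1,2}] 1 has one home in row 4: r4c1. So r4c1=1.
Step 2. [r3c1∈{2}] nothing but 2 survives at r3c1, so r3c1=2.
Step 3. [r1c4∈{2}] r1c4 has the single candidate 2 ⇒ r1c4=2.
Step 4. [r4c3∈{2}] nothing but 2 survives at r4c3 ⇒ r4c3=2.
Step 5. [r2c1∈{3}] nothing but 3 survives at r2c1, so r2c1=3.
Step 6. [r3c4∈{1}] r3c4 is down to just 1. So r3c4=1.
Step 7. [r2c2∈{2}] r2c2's peers cover all but 2. So r2c2=2.

Answer: 4 1 3 2 / 3 2 1 4 / 2 3 4 1 / 1 4 2 3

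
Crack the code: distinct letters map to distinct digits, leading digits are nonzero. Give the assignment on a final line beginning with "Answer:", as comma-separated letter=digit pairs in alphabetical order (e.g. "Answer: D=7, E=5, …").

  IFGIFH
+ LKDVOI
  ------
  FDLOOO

Step 1. [col 1: H + I ≡ O (mod 10)] column 1 (H + I ≡ O (mod 10), carry-in 0) doesn't pin I yet; pick I=2 and continue. So I=2.
Step 2. [col 1: H + I ≡ O (mod 10)] no forcing yet in column 1 (carry-in 0); H=8 is free and consistent — try it ⇒ H=8.
Step 3. [col 1: H + I ≡ O (mod 10)] column 1 reads H+I+carry(0)=O with H=8, I=2; with digits 2,8 already taken and all letters distinct, the only value for O is 0. So O=0.
Step 4. [col 2: F + O ≡ O (mod 10)] column 2: given O=0, carry-in 1, and digits 0,2,8 already taken and all letters distinct, F+O≡O (mod 10) forces F=9, so F=9.
Step 5. [col 3: I + V ≡ O (mod 10)] column 3 reads I+V+carry(1)=O with I=2, O=0; with digits 0,2,8,9 already taken and all letters distinct, the only value for V is 7 ⇒ V=7.
Step 6. [col 4: G + D ≡ L (mod 10)] column 4 (G + D ≡ L (mod 10), carry-in 1) doesn't pin L yet; pick L=6 and continue. So L=6.
Step 7. [col 4: G + D ≡ L (mod 10)] several values work for D in column 4 (G + D ≡ L (mod 10), carry-in 1); try D=4, so D=4.
Step 8. [col 4: G + D ≡ L (mod 10)] in column 4 we have G+D≡L with carry-in 1; given D=4, L=6 and digits 0,2,4,6,7,8,9 already taken and all letters distinct, that pins G to 1 ⇒ G=1.
Step 9. [col 5: F + K ≡ D (mod 10)] column 5: given F=9, D=4, carry-in 0, and digits 0,1,2,4,6,7,8,9 already taken and all letters distinct, F+K≡D (mod 10) forces K=5 ⇒ K=5.

Answer: D=4, F=9, G=1, H=8, I=2, K=5, L=6, O=0, V=7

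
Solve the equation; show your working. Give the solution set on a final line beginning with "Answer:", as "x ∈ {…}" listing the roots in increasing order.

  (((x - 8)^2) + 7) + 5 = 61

Step 1. [(((x - 8)^2) + 7) + 5 = 61] subtract 5: x sits inside (… + 5) ⇒ sub: ((x - 8)^2) + 7 = 56.
Step 2. [((x - 8)^2) + 7 = 56] peel the +7: subtract 7 from each side, so sub: (x - 8)^2 = 49.
Step 3. [(x - 8)^2 = 49] LHS squared, RHS 49 ≥ 0: apply √ (±) ⇒ sqrt: x - 8 = 7 or -7.
Step 4. [x - 8 = 7 or -7] the outer -8 inverts by adding 8. So sub: x = 15 or 1.

Answer: x ∈ {1, 15}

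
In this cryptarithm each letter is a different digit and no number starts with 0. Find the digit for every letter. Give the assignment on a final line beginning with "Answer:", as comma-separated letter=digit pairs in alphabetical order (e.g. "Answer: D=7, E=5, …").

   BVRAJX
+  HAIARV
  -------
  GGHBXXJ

Step 1. [col 1: X + V ≡ J (mod 10)] column 1 (X + V ≡ J (mod 10), carry-in 0) doesn't pin J yet; pick J=5 and continue, so J=5.
Step 2. [G] G is the leading digit of a 7-digit sum of two 6-digit numbers; the final carry is exactly 1 ⇒ G=1.
Step 3. [col 1: X + V ≡ J (mod 10)] column 1 (X + V ≡ J (mod 10), carry-in 0) doesn't pin V yet; pick V=9 and continue ⇒ V=9.
Step 4. [col 1: X + V ≡ J (mod 10)] column 1 reads X+V+carry(0)=J with V=9, J=5; with digits 1,5,9 already taken and all letters distinct, the only value for X is 6 ⇒ X=6.
Step 5. [col 2: J + R ≡ X (mod 10)] column 2: given J=5, X=6, carry-in 1, and digits 1,5,6,9 already taken and all letters distinct, J+R≡X (mod 10) forces R=0. So R=0.
Step 6. [col 3: A + A ≡ X (mod 10)] no forcing yet in column 3 (carry-in 0); A=8 is free and consistent — try it, so A=8.
Step 7. [col 4: R + I ≡ B (mod 10)] several values work for B in column 4 (R + I ≡ B (mod 10), carry-in 1); try B=3. So B=3.
Step 8. [col 4: R + I ≡ B (mod 10)] in column 4 we have R+I≡B with carry-in 1; given R=0, B=3 and digits 0,1,3,5,6,8,9 already taken and all letters distinct, that pins I to 2 ⇒ I=2.
Step 9. [col 5: V + A ≡ H (mod 10)] in column 5 we have V+A≡H with carry-in 0; given V=9, A=8 and digits 0,1,2,3,5,6,8,9 already taken and all letters distinct, that pins H to 7. So H=7.

Answer: A=8, B=3, G=1, H=7, I=2, J=5, R=0, V=9, X=6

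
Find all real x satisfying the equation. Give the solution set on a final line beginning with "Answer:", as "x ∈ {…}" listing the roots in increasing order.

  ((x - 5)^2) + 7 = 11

Step 1. [((x - 5)^2) + 7 = 11] +7 is outermost — subtract 7 both sides, so sub: (x - 5)^2 = 4.
Step 2. [(x - 5)^2 = 4] √ both sides: 4 ≥ 0 gives two branches. So sqrt: x - 5 = 2 or -2.
Step 3. [x - 5 = 2 or -2] the outer -5 inverts by adding 5. So sub: x = 7 or 3.

Answer: x ∈ {3, 7}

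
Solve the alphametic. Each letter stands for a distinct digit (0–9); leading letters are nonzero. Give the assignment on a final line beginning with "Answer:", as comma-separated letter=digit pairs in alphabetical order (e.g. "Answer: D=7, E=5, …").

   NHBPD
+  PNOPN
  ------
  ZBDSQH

Step 1. [Z] Z is the leading digit of a 6-digit sum of two 5-digit numbers; the final carry is exactly 1 ⇒ Z=1.
Step 2. [col 1: D + N ≡ H (mod 10)] H=4 is one option consistent with column 1 (D + N ≡ H (mod 10), carry-in 0) — take it. So H=4.
Step 3. [col 1: D + N ≡ H (mod 10)] D=9 is one option consistent with column 1 (D + N ≡ H (mod 10), carry-in 0) — take it ⇒ D=9.
Step 4. [col 1: D + N ≡ H (mod 10)] column 1: given D=9, H=4, carry-in 0, and digits 1,4,9 already taken and all letters distinct, D+N≡H (mod 10) forces N=5. So N=5.
Step 5. [col 2: P + P ≡ Q (mod 10)] no forcing yet in column 2 (carry-in 1); P=8 is free and consistent — try it. So P=8.
Step 6. [col 2: P + P ≡ Q (mod 10)] from column 2 (P=8, carry-in 1, digits 1,4,5,8,9 already taken and all letters distinct): Q must equal 7. So Q=7.
Step 7. [col 3: B + O ≡ S (mod 10)] column 3 (B + O ≡ S (mod 10), carry-in 1) doesn't pin O yet; pick O=2 and continue, so O=2.
Step 8. [col 3: B + O ≡ S (mod 10)] column 3 (B + O ≡ S (mod 10), carry-in 1) doesn't pin S yet; pick S=6 and continue. So S=6.
Step 9. [col 3: B + O ≡ S (mod 10)] from column 3 (O=2, S=6, carry-in 1, digits 1,2,4,5,6,7,8,9 already taken and all letters distinct): B must equal 3. So B=3.

Answer: B=3, D=9, H=4, N=5, O=2, P=8, Q=7, S=6, Z=1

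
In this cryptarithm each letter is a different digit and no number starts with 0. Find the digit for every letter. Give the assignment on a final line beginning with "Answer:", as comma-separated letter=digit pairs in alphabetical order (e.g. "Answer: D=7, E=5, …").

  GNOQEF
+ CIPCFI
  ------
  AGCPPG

Step 1. [col 1: F + I ≡ G (mod 10)] I=3 is one option consistent with column 1 (F + I ≡ G (mod 10), carry-in 0) — take it, so I=3.
Step 2. [col 1: F + I ≡ G (mod 10)] F=1 is one option consistent with column 1 (F + I ≡ G (mod 10), carry-in 0) — take it. So F=1.
Step 3. [col 1: F + I ≡ G (mod 10)] column 1: given F=1, I=3, carry-in 0, and digits 1,3 already taken and all letters distinct, F+I≡G (mod 10) forces G=4 ⇒ G=4.
Step 4. [col 2: E + F ≡ P (mod 10)] no forcing yet in column 2 (carry-in 0); P=7 is free and consistent — try it, so P=7.
Step 5. [col 2: E + F ≡ P (mod 10)] in column 2 we have E+F≡P with carry-in 0; given F=1, P=7 and digits 1,3,4,7 already taken and all letters distinct, that pins E to 6, so E=6.
Step 6. [col 3: Q + C ≡ P (mod 10)] column 3 (Q + C ≡ P (mod 10), carry-in 0) doesn't pin Q yet; pick Q=2 and continue ⇒ Q=2.
Step 7. [col 3: Q + C ≡ P (mod 10)] in column 3 we have Q+C≡P with carry-in 0; given Q=2, P=7 and digits 1,2,3,4,6,7 already taken and all letters distinct, that pins C to 5 ⇒ C=5.
Step 8. [col 4: O + P ≡ C (mod 10)] column 4: given P=7, C=5, carry-in 0, and digits 1,2,3,4,5,6,7 already taken and all letters distinct, O+P≡C (mod 10) forces O=8 ⇒ O=8.
Step 9. [col 5: N + I ≡ G (mod 10)] from column 5 (I=3, G=4, carry-in 1, digits 1,2,3,4,5,6,7,8 already taken and all letters distinct): N must equal 0. So N=0.
Step 10. [col 6: G + C ≡ A (mod 10)] column 6 reads G+C+carry(0)=A with G=4, C=5; with digits 0,1,2,3,4,5,6,7,8 already taken and all letters distinct, the only value for A is 9, so A=9.

Answer: A=9, C=5, E=6, F=1, G=4, I=3, N=0, O=8, P=7, Q=2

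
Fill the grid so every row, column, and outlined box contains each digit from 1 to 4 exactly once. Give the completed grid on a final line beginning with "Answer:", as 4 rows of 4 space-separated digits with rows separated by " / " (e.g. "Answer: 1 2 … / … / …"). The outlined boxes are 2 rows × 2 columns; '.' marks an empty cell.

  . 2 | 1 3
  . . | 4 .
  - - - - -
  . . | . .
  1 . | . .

Step 1. [r3c1∈{2,3,4}] r3c1 is the only open cell in col 1 admitting 2, so r3c1=2.
Step 2. [r3c3∈{3}] r3c3 is down to just 3, so r3c3=3.
Step 3. [r3c2∈{4}] only 4 remains possible at r3c2 ⇒ r3c2=4.
Step 4. [r4c3∈{2}] only 2 remains possible at r4c3. So r4c3=2.
Step 5. [r2c1∈{3}] r2c1's peers cover all but 3, so r2c1=3.
Step 6. [r1c1∈{4}] nothing but 4 survives at r1c1. So r1c1=4.
Step 7. [r4c2∈{3}] only 3 remains possible at r4c2, so r4c2=3.
Step 8. [r2c2∈{1}] r2c2 is down to just 1. So r2c2=1.
Step 9. [r3c4∈{1}] nothing but 1 survives at r3c4, so r3c4=1.
Step 10. [r2c4∈{2}] r2c4 is down to just 2. So r2c4=2.
Step 11. [r4c4∈{4}] r4c4 has the single candidate 4. So r4c4=4.

Answer: 4 2 1 3 / 3 1 4 2 / 2 4 3 1 / 1 3 2 4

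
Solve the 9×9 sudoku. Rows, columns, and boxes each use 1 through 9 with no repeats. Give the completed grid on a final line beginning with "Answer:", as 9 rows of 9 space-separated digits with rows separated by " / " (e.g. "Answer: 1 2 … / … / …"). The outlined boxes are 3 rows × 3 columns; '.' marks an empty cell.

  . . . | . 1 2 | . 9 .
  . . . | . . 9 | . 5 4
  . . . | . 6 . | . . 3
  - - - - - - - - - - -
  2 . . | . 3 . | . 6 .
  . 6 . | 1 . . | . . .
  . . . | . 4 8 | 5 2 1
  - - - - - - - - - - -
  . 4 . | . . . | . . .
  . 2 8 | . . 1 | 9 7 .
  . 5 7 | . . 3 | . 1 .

Step 1. [r3c8∈{8}] r3c8 is down to just 8. So r3c8=8.
Step 2. [r7c6∈{5,6,7}] 6 has one home in col 6: r7c6, so r7c6=6.
Step 3. [r8c1∈{3,6}] in row 8, 3 fits only at r8c1. So r8c1=3.
Step 4. [r9c7∈{2,4,6,8}] 4 has one home in box 9: r9c7 ⇒ r9c7=4.
Step 5. [r4c3∈{1,4,5,9}] row 4 places 4 nowhere but r4c3. So r4c3=4.
Step 6. [r5c5∈{2,5,7,9}] 2 has one home in row 5: r5c5 ⇒ r5c5=2.
Step 7. [r4c2∈{1,7,8,9}] row 4 places 1 nowhere but r4c2. So r4c2=1.
Step 8. [r5c1∈{5,7,8,9}] 8 has one home in box 4: r5c1. So r5c1=8.
Step 9. [r5c3∈{3,5,9}] r5c3 is the only open cell in box 4 admitting 5 ⇒ r5c3=5.
Step 10. [r5c6∈{7}] r5c6's peers cover all but 7 ⇒ r5c6=7.
Step 11. [r8c5∈{5}] only 5 remains possible at r8c5 ⇒ r8c5=5.
Step 12. [r9c1∈{6,9}] 6 has one home in box 7: r9c1. So r9c1=6.
Step 13. [r3c6∈{4,5}] 4 has one home in col 6: r3c6. So r3c6=4.
Step 14. [r1c1∈{4,5,7}] 4 has one home in row 1: r1c1, so r1c1=4.
Step 15. [r1c4∈{3,5,7,8}] row 1 places 5 nowhere but r1c4, so r1c4=5.
Step 16. [r3c4∈{7}] nothing but 7 survives at r3c4, so r3c4=7.
Step 17. [r4c4∈{9}] r4c4's peers cover all but 9, so r4c4=9.
Step 18. [r2c5∈{8}] r2c5's peers cover all but 8 ⇒ r2c5=8.
Step 19. [r3c2∈{9}] only 9 remains possible at r3c2, so r3c2=9.
Step 20. [r7c9∈{2,5,8}] r7c9 is the only open cell in row 7 admitting 5, so r7c9=5.
Step 21. [r9c9∈{2,8}] col 9 places 2 nowhere but r9c9, so r9c9=2.
Step 22. [r7c7∈{3,8}] in box 9, 8 fits only at r7c7 ⇒ r7c7=8.
Step 23. [r4c7∈{7}] nothing but 7 survives at r4c7 ⇒ r4c7=7.
Step 24. [r1c7∈{6}] only 6 remains possible at r1c7. So r1c7=6.
Step 25. [r1c3∈{3}] nothing but 3 survives at r1c3, so r1c3=3.
Step 26. [r2c2∈{7}] r2c2 has the single candidate 7. So r2c2=7.
Step 27. [r2c1∈{1}] r2c1 is down to just 1 ⇒ r2c1=1.
Step 28. [r7c1∈{9}] r7c1's peers cover all but 9, so r7c1=9.
Step 29. [r2c7∈{2}] only 2 remains possible at r2c7 ⇒ r2c7=2.
Step 30. [r5c8∈{3,4}] row 5 places 4 nowhere but r5c8 ⇒ r5c8=4.
Step 31. [r4c6∈{5}] r4c6 is down to just 5. So r4c6=5.
Step 32. [r6c2∈{3}] r6c2 is down to just 3, so r6c2=3.
Step 33. [r8c4∈{4}] r8c4 has the single candidate 4. So r8c4=4.
Step 34. [r7c5∈{7}] only 7 remains possible at r7c5 ⇒ r7c5=7.
Step 35. [r9c4∈{8}] r9c4 has the single candidate 8 ⇒ r9c4=8.
Step 36. [r5c7∈{3}] nothing but 3 survives at r5c7, so r5c7=3.
Step 37. [r2c3∈{6}] r2c3 has the single candidate 6 ⇒ r2c3=6.
Step 38. [r1c2∈{8}] r1c2 is down to just 8, so r1c2=8.
Step 39. [r6c1∈{7}] r6c1 is down to just 7 ⇒ r6c1=7.
Step 40. [r5c9∈{9}] only 9 remains possible at r5c9 ⇒ r5c9=9.
Step 41. [r7c4∈{2}] nothing but 2 survives at r7c4 ⇒ r7c4=2.
Step 42. [r7c3∈{1}] r7c3 has the single candidate 1, so r7c3=1.
Step 43. [r7c8∈{3}] nothing but 3 survives at r7c8, so r7c8=3.
Step 44. [r4c9∈{8}] r4c9 has the single candidate 8. So r4c9=8.
Step 45. [r3c3∈{2}] only 2 remains possible at r3c3 ⇒ r3c3=2.
Step 46. [r3c7∈{1}] only 1 remains possible at r3c7 ⇒ r3c7=1.
Step 47. [r6c3∈{9}] r6c3 has the single candidate 9 ⇒ r6c3=9.
Step 48. [r9c5∈{9}] nothing but 9 survives at r9c5. So r9c5=9.
Step 49. [r3c1∈{5}] only 5 remains possible at r3c1 ⇒ r3c1=5.
Step 50. [r1c9∈{7}] nothing but 7 survives at r1c9 ⇒ r1c9=7.
Step 51. [r2c4∈{3}] nothing but 3 survives at r2c4, so r2c4=3.
Step 52. [r8c9∈{6}] nothing but 6 survives at r8c9, so r8c9=6.
Step 53. [r6c4∈{6}] r6c4 is down to just 6. So r6c4=6.

Answer: 4 8 3 5 1 2 6 9 7 / 1 7 6 3 8 9 2 5 4 / 5 9 2 7 6 4 1 8 3 / 2 1 4 9 3 5 7 6 8 / 8 6 5 1 2 7 3 4 9 / 7 3 9 6 4 8 5 2 1 / 9 4 1 2 7 6 8 3 5 / 3 2 8 4 5 1 9 7 6 / 6 5 7 8 9 3 4 1 2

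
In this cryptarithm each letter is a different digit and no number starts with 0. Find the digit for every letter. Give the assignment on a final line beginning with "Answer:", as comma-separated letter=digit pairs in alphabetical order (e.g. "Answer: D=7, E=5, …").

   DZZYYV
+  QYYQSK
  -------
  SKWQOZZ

Step 1. [col 1: V + K ≡ Z (mod 10)] no forcing yet in column 1 (carry-in 0); K=2 is free and consistent — try it. So K=2.
Step 2. [col 1: V + K ≡ Z (mod 10)] several values work for Z in column 1 (V + K ≡ Z (mod 10), carry-in 0); try Z=7. So Z=7.
Step 3. [S] the sum has 7 digits but both addends have 6; that extra leading digit S is the final carry, namely 1. So S=1.
Step 4. [col 1: V + K ≡ Z (mod 10)] from column 1 (K=2, Z=7, carry-in 0, digits 1,2,7 already taken and all letters distinct): V must equal 5 ⇒ V=5.
Step 5. [col 2: Y + S ≡ Z (mod 10)] column 2 reads Y+S+carry(0)=Z with S=1, Z=7; with digits 1,2,5,7 already taken and all letters distinct, the only value for Y is 6. So Y=6.
Step 6. [col 3: Y + Q ≡ O (mod 10)] Q=3 is one option consistent with column 3 (Y + Q ≡ O (mod 10), carry-in 0) — take it, so Q=3.
Step 7. [col 3: Y + Q ≡ O (mod 10)] in column 3 we have Y+Q≡O with carry-in 0; given Y=6, Q=3 and digits 1,2,3,5,6,7 already taken and all letters distinct, that pins O to 9, so O=9.
Step 8. [col 5: Z + Y ≡ W (mod 10)] column 5 reads Z+Y+carry(1)=W with Z=7, Y=6; with digits 1,2,3,5,6,7,9 already taken and all letters distinct, the only value for W is 4, so W=4.
Step 9. [col 6: D + Q ≡ K (mod 10)] from column 6 (Q=3, K=2, carry-in 1, digits 1,2,3,4,5,6,7,9 already taken and all letters distinct): D must equal 8, so D=8.

Answer: D=8, K=2, O=9, Q=3, S=1, V=5, W=4, Y=6, Z=7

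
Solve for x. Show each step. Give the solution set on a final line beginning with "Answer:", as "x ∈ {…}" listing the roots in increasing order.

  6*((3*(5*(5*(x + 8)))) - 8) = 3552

Step 1. [6*((3*(5*(5*(x + 8)))) - 8) = 3552] divide by the outer 6, so div: (3*(5*(5*(x + 8)))) - 8 = 592.
Step 2. [(3*(5*(5*(x + 8)))) - 8 = 592] the outer -8 inverts by adding 8, so sub: 3*(5*(5*(x + 8))) = 600.
Step 3. [3*(5*(5*(x + 8))) = 600] LHS = 3·(…); ÷3 both sides. So div: 5*(5*(x + 8)) = 200.
Step 4. [5*(5*(x + 8)) = 200] leading coefficient 5: divide by 5, so div: 5*(x + 8) = 40.
Step 5. [5*(x + 8) = 40] 5 out front; divide by 5, so div: x + 8 = 8.
Step 6. [x + 8 = 8] the outer +8 inverts by subtracting 8, so sub: x = 0.

Answer: x ∈ {0}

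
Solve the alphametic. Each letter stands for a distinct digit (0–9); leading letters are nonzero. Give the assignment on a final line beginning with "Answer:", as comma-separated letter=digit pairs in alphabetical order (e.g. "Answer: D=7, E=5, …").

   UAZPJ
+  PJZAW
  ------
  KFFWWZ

Step 1. [col 1: J + W ≡ Z (mod 10)] several values work for J in column 1 (J + W ≡ Z (mod 10), carry-in 0); try J=7. So J=7.
Step 2. [col 1: J + W ≡ Z (mod 10)] W=5 is one option consistent with column 1 (J + W ≡ Z (mod 10), carry-in 0) — take it. So W=5.
Step 3. [K] adding two 5-digit numbers gives at most 5+1 digits, and here it does — K is that final carry and must be 1 ⇒ K=1.
Step 4. [col 1: J + W ≡ Z (mod 10)] column 1 reads J+W+carry(0)=Z with J=7, W=5; with digits 1,5,7 already taken and all letters distinct, the only value for Z is 2. So Z=2.
Step 5. [col 2: P + A ≡ W (mod 10)] several values work for P in column 2 (P + A ≡ W (mod 10), carry-in 1); try P=8. So P=8.
Step 6. [col 2: P + A ≡ W (mod 10)] column 2 reads P+A+carry(1)=W with P=8, W=5; with digits 1,2,5,7,8 already taken and all letters distinct, the only value for A is 6, so A=6.
Step 7. [col 4: A + J ≡ F (mod 10)] column 4 reads A+J+carry(0)=F with A=6, J=7; with digits 1,2,5,6,7,8 already taken and all letters distinct, the only value for F is 3, so F=3.
Step 8. [col 5: U + P ≡ F (mod 10)] column 5 reads U+P+carry(1)=F with P=8, F=3; with digits 1,2,3,5,6,7,8 already taken and all letters distinct, the only value for U is 4. So U=4.

Answer: A=6, F=3, J=7, K=1, P=8, U=4, W=5, Z=2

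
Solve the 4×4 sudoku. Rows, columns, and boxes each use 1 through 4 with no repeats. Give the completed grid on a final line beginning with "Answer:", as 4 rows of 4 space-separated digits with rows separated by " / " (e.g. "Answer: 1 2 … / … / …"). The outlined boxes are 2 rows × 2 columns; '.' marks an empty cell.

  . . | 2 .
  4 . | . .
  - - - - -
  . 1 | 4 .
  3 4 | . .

Step 1. [r2c3∈{1,3}] r2c3 is the only open cell in col 3 admitting 3, so r2c3=3.
Step 2. [r2c4∈{1}] r2c4's peers cover all but 1. So r2c4=1.
Step 3. [r3c1∈{2}] only 2 remains possible at r3c1 ⇒ r3c1=2.
Step 4. [r1c2∈{3}] r1c2 is down to just 3, so r1c2=3.
Step 5. [r2c2∈{2}] nothing but 2 survives at r2c2. So r2c2=2.
Step 6. [r4c4∈{2}] r4c4's peers cover all but 2. So r4c4=2.
Step 7. [r1c1∈{1}] only 1 remains possible at r1c1, so r1c1=1.
Step 8. [r1c4∈{4}] nothing but 4 survives at r1c4. So r1c4=4.
Step 9. [r4c3∈{1}] nothing but 1 survives at r4c3 ⇒ r4c3=1.
Step 10. [r3c4∈{3}] nothing but 3 survives at r3c4 ⇒ r3c4=3.

Answer: 1 3 2 4 / 4 2 3 1 / 2 1 4 3 / 3 4 1 2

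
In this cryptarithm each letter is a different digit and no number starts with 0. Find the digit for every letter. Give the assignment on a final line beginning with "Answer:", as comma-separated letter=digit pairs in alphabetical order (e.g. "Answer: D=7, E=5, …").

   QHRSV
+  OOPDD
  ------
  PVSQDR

Step 1. [P] the sum has 6 digits but both addends have 5; that extra leading digit P is the final carry, namely 1. So P=1.
Step 2. [col 1: V + D ≡ R (mod 10)] several values work for R in column 1 (V + D ≡ R (mod 10), carry-in 0); try R=7 ⇒ R=7.
Step 3. [col 1: V + D ≡ R (mod 10)] column 1 (V + D ≡ R (mod 10), carry-in 0) doesn't pin D yet; pick D=2 and continue. So D=2.
Step 4. [col 1: V + D ≡ R (mod 10)] column 1: given D=2, R=7, carry-in 0, and digits 1,2,7 already taken and all letters distinct, V+D≡R (mod 10) forces V=5. So V=5.
Step 5. [col 2: S + D ≡ D (mod 10)] column 2: given D=2, carry-in 0, and digits 1,2,5,7 already taken and all letters distinct, S+D≡D (mod 10) forces S=0, so S=0.
Step 6. [col 3: R + P ≡ Q (mod 10)] in column 3 we have R+P≡Q with carry-in 0; given R=7, P=1 and digits 0,1,2,5,7 already taken and all letters distinct, that pins Q to 8, so Q=8.
Step 7. [col 4: H + O ≡ S (mod 10)] no forcing yet in column 4 (carry-in 0); H=4 is free and consistent — try it. So H=4.
Step 8. [col 4: H + O ≡ S (mod 10)] column 4: given H=4, S=0, carry-in 0, and digits 0,1,2,4,5,7,8 already taken and all letters distinct, H+O≡S (mod 10) forces O=6 ⇒ O=6.

Answer: D=2, H=4, O=6, P=1, Q=8, R=7, S=0, V=5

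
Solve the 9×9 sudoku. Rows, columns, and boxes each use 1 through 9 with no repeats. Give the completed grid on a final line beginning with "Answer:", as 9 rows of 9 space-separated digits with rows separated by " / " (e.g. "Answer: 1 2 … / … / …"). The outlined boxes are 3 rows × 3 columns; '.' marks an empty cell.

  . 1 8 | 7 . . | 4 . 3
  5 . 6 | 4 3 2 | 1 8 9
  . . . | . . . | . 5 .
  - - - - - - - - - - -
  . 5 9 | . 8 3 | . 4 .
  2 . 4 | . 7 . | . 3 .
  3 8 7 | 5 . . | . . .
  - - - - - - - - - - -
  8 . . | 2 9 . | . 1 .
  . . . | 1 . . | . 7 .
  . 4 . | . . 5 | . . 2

Step 1. [r9c5∈{6}] r9c5 is down to just 6, so r9c5=6.
Step 2. [r5c2∈{6}] nothing but 6 survives at r5c2 ⇒ r5c2=6.
Step 3. [r4c7∈{2,6,7}] 2 has one home in row 4: r4c7 ⇒ r4c7=2.
Step 4. [r1c1∈{9}] r1c1 is down to just 9 ⇒ r1c1=9.
Step 5. [r1c6∈{6}] nothing but 6 survives at r1c6, so r1c6=6.
Step 6. [r8c5∈{4}] r8c5 is down to just 4 ⇒ r8c5=4.
Step 7. [r3c7∈{6,7}] across col 7, 7 lands solely at r3c7, so r3c7=7.
Step 8. [r6c8∈{6,9}] 6 has one home in col 8: r6c8 ⇒ r6c8=6.
Step 9. [r8c6∈{8}] r8c6 is down to just 8 ⇒ r8c6=8.
Step 10. [r6c7∈{9}] nothing but 9 survives at r6c7, so r6c7=9.
Step 11. [r6c9∈{1}] only 1 remains possible at r6c9. So r6c9=1.
Step 12. [r8c2∈{2,3,9}] across row 8, 9 lands solely at r8c2. So r8c2=9.
Step 13. [r8c3∈{2,3,5}] 2 has one home in row 8: r8c3 ⇒ r8c3=2.
Step 14. [r8c7∈{3,5,6}] r8c7 is the only open cell in row 8 admitting 3. So r8c7=3.
Step 15. [r8c9∈{5,6}] r8c9 is the only open cell in row 8 admitting 5. So r8c9=5.
Step 16. [r3c3∈{3}] only 3 remains possible at r3c3. So r3c3=3.
Step 17. [r5c4∈{9}] only 9 remains possible at r5c4, so r5c4=9.
Step 18. [r9c1∈{1,7}] r9c1 is the only open cell in row 9 admitting 7 ⇒ r9c1=7.
Step 19. [r3c9∈{6}] nothing but 6 survives at r3c9, so r3c9=6.
Step 20. [r5c9∈{8}] nothing but 8 survives at r5c9 ⇒ r5c9=8.
Step 21. [r3c5∈{1}] only 1 remains possible at r3c5, so r3c5=1.
Step 22. [r6c5∈{2}] r6c5 is down to just 2 ⇒ r6c5=2.
Step 23. [r1c5∈{5}] r1c5's peers cover all but 5, so r1c5=5.
Step 24. [r3c4∈{8}] only 8 remains possible at r3c4. So r3c4=8.
Step 25. [r6c6∈{4}] only 4 remains possible at r6c6, so r6c6=4.
Step 26. [r4c9∈{7}] only 7 remains possible at r4c9 ⇒ r4c9=7.
Step 27. [r9c4∈{3}] r9c4 is down to just 3, so r9c4=3.
Step 28. [r7c6∈{7}] nothing but 7 survives at r7c6. So r7c6=7.
Step 29. [r7c9∈{4}] only 4 remains possible at r7c9 ⇒ r7c9=4.
Step 30. [r7c3∈{5}] r7c3's peers cover all but 5 ⇒ r7c3=5.
Step 31. [r9c8∈{9}] only 9 remains possible at r9c8 ⇒ r9c8=9.
Step 32. [r9c3∈{1}] only 1 remains possible at r9c3, so r9c3=1.
Step 33. [r2c2∈{7}] r2c2 has the single candidate 7, so r2c2=7.
Step 34. [r4c1∈{1}] only 1 remains possible at r4c1 ⇒ r4c1=1.
Step 35. [r8c1∈{6}] only 6 remains possible at r8c1. So r8c1=6.
Step 36. [r5c7∈{5}] r5c7's peers cover all but 5, so r5c7=5.
Step 37. [r4c4∈{6}] r4c4 has the single candidate 6. So r4c4=6.
Step 38. [r7c2∈{3}] only 3 remains possible at r7c2. So r7c2=3.
Step 39. [r5c6∈{1}] only 1 remains possible at r5c6 ⇒ r5c6=1.
Step 40. [r3c1∈{4}] only 4 remains possible at r3c1, so r3c1=4.
Step 41. [r1c8∈{2}] only 2 remains possible at r1c8 ⇒ r1c8=2.
Step 42. [r7c7∈{6}] nothing but 6 survives at r7c7 ⇒ r7c7=6.
Step 43. [r3c2∈{2}] r3c2 is down to just 2. So r3c2=2.
Step 44. [r3c6∈{9}] r3c6's peers cover all but 9 ⇒ r3c6=9.
Step 45. [r9c7∈{8}] r9c7 has the single candidate 8. So r9c7=8.

Answer: 9 1 8 7 5 6 4 2 3 / 5 7 6 4 3 2 1 8 9 / 4 2 3 8 1 9 7 5 6 / 1 5 9 6 8 3 2 4 7 / 2 6 4 9 7 1 5 3 8 / 3 8 7 5 2 4 9 6 1 / 8 3 5 2 9 7 6 1 4 / 6 9 2 1 4 8 3 7 5 / 7 4 1 3 6 5 8 9 2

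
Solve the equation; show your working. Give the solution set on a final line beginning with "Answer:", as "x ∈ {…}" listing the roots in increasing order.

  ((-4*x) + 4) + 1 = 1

Step 1. [((-4*x) + 4) + 1 = 1] 1 comes off first (subtract 1) ⇒ sub: (-4*x) + 4 = 0.
Step 2. [(-4*x) + 4 = 0] common factor -4 (LHS and 0) — divide through ⇒ factor: x - 1 = 0.
Step 3. [x - 1 = 0] the outer -1 inverts by adding 1. So sub: x = 1.

Answer: x ∈ {1}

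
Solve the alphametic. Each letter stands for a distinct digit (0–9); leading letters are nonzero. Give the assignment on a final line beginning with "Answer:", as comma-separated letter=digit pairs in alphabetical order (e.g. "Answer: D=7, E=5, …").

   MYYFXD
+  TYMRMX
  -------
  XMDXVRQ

Step 1. [col 1: D + X ≡ Q (mod 10)] no forcing yet in column 1 (carry-in 0); Q=6 is free and consistent — try it, so Q=6.
Step 2. [col 1: D + X ≡ Q (mod 10)] column 1 (D + X ≡ Q (mod 10), carry-in 0) doesn't pin X yet; pick X=1 and continue, so X=1.
Step 3. [col 1: D + X ≡ Q (mod 10)] column 1 reads D+X+carry(0)=Q with X=1, Q=6; with digits 1,6 already taken and all letters distinct, the only value for D is 5 ⇒ D=5.
Step 4. [col 2: X + M ≡ R (mod 10)] no forcing yet in column 2 (carry-in 0); R=4 is free and consistent — try it ⇒ R=4.
Step 5. [col 2: X + M ≡ R (mod 10)] column 2 reads X+M+carry(0)=R with X=1, R=4; with digits 1,4,5,6 already taken and all letters distinct, the only value for M is 3, so M=3.
Step 6. [col 3: F + R ≡ V (mod 10)] in column 3 we have F+R≡V with carry-in 0; given R=4 and digits 1,3,4,5,6 already taken and all letters distinct, that pins F to 8. So F=8.
Step 7. [col 3: F + R ≡ V (mod 10)] in column 3 we have F+R≡V with carry-in 0; given F=8, R=4 and digits 1,3,4,5,6,8 already taken and all letters distinct, that pins V to 2 ⇒ V=2.
Step 8. [col 4: Y + M ≡ X (mod 10)] in column 4 we have Y+M≡X with carry-in 1; given M=3, X=1 and digits 1,2,3,4,5,6,8 already taken and all letters distinct, that pins Y to 7, so Y=7.
Step 9. [col 6: M + T ≡ M (mod 10)] from column 6 (M=3, carry-in 1, digits 1,2,3,4,5,6,7,8 already taken and all letters distinct): T must equal 9, so T=9.

Answer: D=5, F=8, M=3, Q=6, R=4, T=9, V=2, X=1, Y=7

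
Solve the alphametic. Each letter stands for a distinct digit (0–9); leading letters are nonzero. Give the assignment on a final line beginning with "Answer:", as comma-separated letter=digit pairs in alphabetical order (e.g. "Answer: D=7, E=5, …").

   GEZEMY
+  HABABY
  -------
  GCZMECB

Step 1. [G] the sum has 7 digits but both addends have 6; that extra leading digit G is the final carry, namely 1 ⇒ G=1.
Step 2. [col 1: Y + Y ≡ B (mod 10)] several values work for Y in column 1 (Y + Y ≡ B (mod 10), carry-in 0); try Y=6. So Y=6.
Step 3. [col 1: Y + Y ≡ B (mod 10)] from column 1 (Y=6, carry-in 0, digits 1,6 already taken and all letters distinct): B must equal 2. So B=2.
Step 4. [col 2: M + B ≡ C (mod 10)] M=7 is one option consistent with column 2 (M + B ≡ C (mod 10), carry-in 1) — take it, so M=7.
Step 5. [col 2: M + B ≡ C (mod 10)] in column 2 we have M+B≡C with carry-in 1; given M=7, B=2 and digits 1,2,6,7 already taken and all letters distinct, that pins C to 0. So C=0.
Step 6. [col 3: E + A ≡ E (mod 10)] in column 3 we have E+A≡E with carry-in 1; given nothing yet and digits 0,1,2,6,7 already taken and all letters distinct, that pins A to 9, so A=9.
Step 7. [col 3: E + A ≡ E (mod 10)] several values work for E in column 3 (E + A ≡ E (mod 10), carry-in 1); try E=5, so E=5.
Step 8. [col 4: Z + B ≡ M (mod 10)] column 4: given B=2, M=7, carry-in 1, and digits 0,1,2,5,6,7,9 already taken and all letters distinct, Z+B≡M (mod 10) forces Z=4, so Z=4.
Step 9. [col 6: G + H ≡ C (mod 10)] column 6 reads G+H+carry(1)=C with G=1, C=0; with digits 0,1,2,4,5,6,7,9 already taken and all letters distinct, the only value for H is 8 ⇒ H=8.

Answer: A=9, B=2, C=0, E=5, G=1, H=8, M=7, Y=6, Z=4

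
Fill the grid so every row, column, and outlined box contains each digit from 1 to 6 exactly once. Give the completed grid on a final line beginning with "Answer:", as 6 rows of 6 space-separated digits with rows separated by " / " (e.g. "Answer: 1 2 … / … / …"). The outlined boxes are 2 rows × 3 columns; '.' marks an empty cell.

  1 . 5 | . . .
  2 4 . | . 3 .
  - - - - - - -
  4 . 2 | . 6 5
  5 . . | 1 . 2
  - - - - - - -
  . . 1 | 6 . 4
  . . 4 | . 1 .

Step 1. [r1c2∈{3,6}] 3 has one home in row 1: r1c2, so r1c2=3.
Step 2. [r5c5∈{2,5}] 5 has one home in col 5: r5c5 ⇒ r5c5=5.
Step 3. [r6c4∈{2,3}] in box 6, 2 fits only at r6c4 ⇒ r6c4=2.
Step 4. [r4c2∈{6}] r4c2 is down to just 6. So r4c2=6.
Step 5. [r4c5∈{4}] only 4 remains possible at r4c5. So r4c5=4.
Step 6. [r1c6∈{6}] nothing but 6 survives at r1c6 ⇒ r1c6=6.
Step 7. [r6c1∈{3,6}] r6c1 is the only open cell in row 6 admitting 6 ⇒ r6c1=6.
Step 8. [r1c5∈{2}] only 2 remains possible at r1c5, so r1c5=2.
Step 9. [r5c2∈{2}] r5c2 is down to just 2 ⇒ r5c2=2.
Step 10. [r6c6∈{3}] r6c6's peers cover all but 3. So r6c6=3.
Step 11. [r5c1∈{3}] only 3 remains possible at r5c1 ⇒ r5c1=3.
Step 12. [r3c4∈{3}] only 3 remains possible at r3c4. So r3c4=3.
Step 13. [r6c2∈{5}] r6c2 is down to just 5 ⇒ r6c2=5.
Step 14. [r4c3∈{3}] only 3 remains possible at r4c3 ⇒ r4c3=3.
Step 15. [r1c4∈{4}] r1c4 is down to just 4 ⇒ r1c4=4.
Step 16. [r2c6∈{1}] only 1 remains possible at r2c6, so r2c6=1.
Step 17. [r2c3∈{6}] r2c3's peers cover all but 6 ⇒ r2c3=6.
Step 18. [r3c2∈{1}] nothing but 1 survives at r3c2. So r3c2=1.
Step 19. [r2c4∈{5}] only 5 remains possible at r2c4, so r2c4=5.

Answer: 1 3 5 4 2 6 / 2 4 6 5 3 1 / 4 1 2 3 6 5 / 5 6 3 1 4 2 / 3 2 1 6 5 4 / 6 5 4 2 1 3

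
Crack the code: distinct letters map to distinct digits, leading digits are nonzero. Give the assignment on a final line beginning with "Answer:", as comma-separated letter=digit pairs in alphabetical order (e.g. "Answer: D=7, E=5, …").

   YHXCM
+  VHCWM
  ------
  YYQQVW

Step 1. [Y] Y is the leading digit of a 6-digit sum of two 5-digit numbers; the final carry is exactly 1 ⇒ Y=1.
Step 2. [col 1: M + M ≡ W (mod 10)] no forcing yet in column 1 (carry-in 0); W=4 is free and consistent — try it. So W=4.
Step 3. [col 1: M + M ≡ W (mod 10)] column 1 (M + M ≡ W (mod 10), carry-in 0) doesn't pin M yet; pick M=2 and continue, so M=2.
Step 4. [col 2: C + W ≡ V (mod 10)] several values work for C in column 2 (C + W ≡ V (mod 10), carry-in 0); try C=5 ⇒ C=5.
Step 5. [col 2: C + W ≡ V (mod 10)] column 2: given C=5, W=4, carry-in 0, and digits 1,2,4,5 already taken and all letters distinct, C+W≡V (mod 10) forces V=9. So V=9.
Step 6. [col 3: X + C ≡ Q (mod 10)] no forcing yet in column 3 (carry-in 0); X=8 is free and consistent — try it, so X=8.
Step 7. [col 3: X + C ≡ Q (mod 10)] from column 3 (X=8, C=5, carry-in 0, digits 1,2,4,5,8,9 already taken and all letters distinct): Q must equal 3 ⇒ Q=3.
Step 8. [col 4: H + H ≡ Q (mod 10)] in column 4 we have H+H≡Q with carry-in 1; given Q=3 and digits 1,2,3,4,5,8,9 already taken and all letters distinct, that pins H to 6, so H=6.

Answer: C=5, H=6, M=2, Q=3, V=9, W=4, X=8, Y=1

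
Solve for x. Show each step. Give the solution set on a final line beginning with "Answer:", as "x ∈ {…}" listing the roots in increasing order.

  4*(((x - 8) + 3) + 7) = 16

Step 1. [4*(((x - 8) + 3) + 7) = 16] LHS = 4·(…); ÷4 both sides. So div: ((x - 8) + 3) + 7 = 4.
Step 2. [((x - 8) + 3) + 7 = 4] the outer +7 inverts by subtracting 7, so sub: (x - 8) + 3 = -3.
Step 3. [(x - 8) + 3 = -3] the outer +3 inverts by subtracting 3. So sub: x - 8 = -6.
Step 4. [x - 8 = -6] peel the -8: add 8 from each side. So sub: x = 2.

Answer: x ∈ {2}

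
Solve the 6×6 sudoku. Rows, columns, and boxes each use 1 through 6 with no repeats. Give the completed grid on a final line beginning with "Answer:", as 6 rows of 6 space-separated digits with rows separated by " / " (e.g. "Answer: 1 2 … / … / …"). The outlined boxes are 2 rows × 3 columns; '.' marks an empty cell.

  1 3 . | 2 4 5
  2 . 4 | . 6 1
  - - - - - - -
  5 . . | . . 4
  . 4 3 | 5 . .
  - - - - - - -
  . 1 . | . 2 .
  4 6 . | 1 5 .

Step 1. [r3c3∈{1,2,6}] across col 3, 1 lands solely at r3c3. So r3c3=1.
Step 2. [r3c4∈{3,6}] across row 3, 6 lands solely at r3c4, so r3c4=6.
Step 3. [r5c1∈{3}] r5c1 has the single candidate 3, so r5c1=3.
Step 4. [r1c3∈{6}] nothing but 6 survives at r1c3. So r1c3=6.
Step 5. [r5c3∈{5}] nothing but 5 survives at r5c3 ⇒ r5c3=5.
Step 6. [r5c4∈{4}] nothing but 4 survives at r5c4, so r5c4=4.
Step 7. [r2c4∈{3}] r2c4 is down to just 3 ⇒ r2c4=3.
Step 8. [r4c5∈{1}] r4c5's peers cover all but 1 ⇒ r4c5=1.
Step 9. [r3c5∈{3}] r3c5 is down to just 3. So r3c5=3.
Step 10. [r4c6∈{2}] r4c6 has the single candidate 2, so r4c6=2.
Step 11. [r3c2∈{2}] r3c2's peers cover all but 2. So r3c2=2.
Step 12. [r4c1∈{6}] only 6 remains possible at r4c1, so r4c1=6.
Step 13. [r2c2∈{5}] r2c2 has the single candidate 5 ⇒ r2c2=5.
Step 14. [r6c6∈{3}] r6c6 has the single candidate 3 ⇒ r6c6=3.
Step 15. [r6c3∈{2}] only 2 remains possible at r6c3 ⇒ r6c3=2.
Step 16. [r5c6∈{6}] nothing but 6 survives at r5c6. So r5c6=6.

Answer: 1 3 6 2 4 5 / 2 5 4 3 6 1 / 5 2 1 6 3 4 / 6 4 3 5 1 2 / 3 1 5 4 2 6 / 4 6 2 1 5 3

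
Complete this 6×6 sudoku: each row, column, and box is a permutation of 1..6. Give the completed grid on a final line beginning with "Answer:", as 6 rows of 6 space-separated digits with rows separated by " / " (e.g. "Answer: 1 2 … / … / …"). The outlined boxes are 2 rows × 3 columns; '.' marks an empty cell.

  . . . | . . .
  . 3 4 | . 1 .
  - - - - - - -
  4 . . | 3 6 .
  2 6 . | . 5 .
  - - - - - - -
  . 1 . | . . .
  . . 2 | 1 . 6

Step 1. [r3c6∈{1,2}] across row 3, 2 lands solely at r3c6 ⇒ r3c6=2.
Step 2. [r2c6∈{5}] nothing but 5 survives at r2c6 ⇒ r2c6=5.
Step 3. [r2c4∈{2,6}] across row 2, 2 lands solely at r2c4. So r2c4=2.
Step 4. [r2c1∈{6}] r2c1 has the single candidate 6 ⇒ r2c1=6.
Step 5. [r3c3∈{1,5}] row 3 places 1 nowhere but r3c3 ⇒ r3c3=1.
Step 6. [r5c4∈{4,5}] across col 4, 5 lands solely at r5c4, so r5c4=5.
Step 7. [r5c1∈{3}] r5c1 is down to just 3 ⇒ r5c1=3.
Step 8. [r5c6∈{4}] nothing but 4 survives at r5c6 ⇒ r5c6=4.
Step 9. [r3c2∈{5}] nothing but 5 survives at r3c2 ⇒ r3c2=5.
Step 10. [r1c5∈{3,4}] r1c5 is the only open cell in col 5 admitting 4, so r1c5=4.
Step 11. [r1c3∈{5}] r1c3 is down to just 5, so r1c3=5.
Step 12. [r1c6∈{3}] nothing but 3 survives at r1c6. So r1c6=3.
Step 13. [r5c5∈{2}] r5c5 has the single candidate 2. So r5c5=2.
Step 14. [r4c3∈{3}] only 3 remains possible at r4c3 ⇒ r4c3=3.
Step 15. [r6c5∈{3}] only 3 remains possible at r6c5, so r6c5=3.
Step 16. [r4c6∈{1}] nothing but 1 survives at r4c6, so r4c6=1.
Step 17. [r6c2∈{4}] only 4 remains possible at r6c2, so r6c2=4.
Step 18. [r5c3∈{6}] r5c3 is down to just 6. So r5c3=6.
Step 19. [r1c2∈{2}] r1c2 is down to just 2 ⇒ r1c2=2.
Step 20. [r6c1∈{5}] r6c1 has the single candidate 5 ⇒ r6c1=5.
Step 21. [r1c1∈{1}] r1c1 is down to just 1, so r1c1=1.
Step 22. [r1c4∈{6}] r1c4 has the single candidate 6. So r1c4=6.
Step 23. [r4c4∈{4}] r4c4 is down to just 4 ⇒ r4c4=4.

Answer: 1 2 5 6 4 3 / 6 3 4 2 1 5 / 4 5 1 3 6 2 / 2 6 3 4 5 1 / 3 1 6 5 2 4 / 5 4 2 1 3 6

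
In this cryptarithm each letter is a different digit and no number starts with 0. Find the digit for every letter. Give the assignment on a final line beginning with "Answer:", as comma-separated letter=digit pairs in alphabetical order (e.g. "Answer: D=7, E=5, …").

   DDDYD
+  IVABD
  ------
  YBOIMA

Step 1. [Y] Y is the leading digit of a 6-digit sum of two 5-digit numbers; the final carry is exactly 1 ⇒ Y=1.
Step 2. [col 1: D + D ≡ A (mod 10)] A=2 is one option consistent with column 1 (D + D ≡ A (mod 10), carry-in 0) — take it ⇒ A=2.
Step 3. [col 1: D + D ≡ A (mod 10)] from column 1 (A=2, carry-in 0, digits 1,2 already taken and all letters distinct): D must equal 6 ⇒ D=6.
Step 4. [col 2: Y + B ≡ M (mod 10)] B=5 is one option consistent with column 2 (Y + B ≡ M (mod 10), carry-in 1) — take it, so B=5.
Step 5. [col 2: Y + B ≡ M (mod 10)] column 2: given Y=1, B=5, carry-in 1, and digits 1,2,5,6 already taken and all letters distinct, Y+B≡M (mod 10) forces M=7 ⇒ M=7.
Step 6. [col 3: D + A ≡ I (mod 10)] from column 3 (D=6, A=2, carry-in 0, digits 1,2,5,6,7 already taken and all letters distinct): I must equal 8, so I=8.
Step 7. [col 4: D + V ≡ O (mod 10)] several values work for O in column 4 (D + V ≡ O (mod 10), carry-in 0); try O=0, so O=0.
Step 8. [col 4: D + V ≡ O (mod 10)] from column 4 (D=6, O=0, carry-in 0, digits 0,1,2,5,6,7,8 already taken and all letters distinct): V must equal 4. So V=4.

Answer: A=2, B=5, D=6, I=8, M=7, O=0, V=4, Y=1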